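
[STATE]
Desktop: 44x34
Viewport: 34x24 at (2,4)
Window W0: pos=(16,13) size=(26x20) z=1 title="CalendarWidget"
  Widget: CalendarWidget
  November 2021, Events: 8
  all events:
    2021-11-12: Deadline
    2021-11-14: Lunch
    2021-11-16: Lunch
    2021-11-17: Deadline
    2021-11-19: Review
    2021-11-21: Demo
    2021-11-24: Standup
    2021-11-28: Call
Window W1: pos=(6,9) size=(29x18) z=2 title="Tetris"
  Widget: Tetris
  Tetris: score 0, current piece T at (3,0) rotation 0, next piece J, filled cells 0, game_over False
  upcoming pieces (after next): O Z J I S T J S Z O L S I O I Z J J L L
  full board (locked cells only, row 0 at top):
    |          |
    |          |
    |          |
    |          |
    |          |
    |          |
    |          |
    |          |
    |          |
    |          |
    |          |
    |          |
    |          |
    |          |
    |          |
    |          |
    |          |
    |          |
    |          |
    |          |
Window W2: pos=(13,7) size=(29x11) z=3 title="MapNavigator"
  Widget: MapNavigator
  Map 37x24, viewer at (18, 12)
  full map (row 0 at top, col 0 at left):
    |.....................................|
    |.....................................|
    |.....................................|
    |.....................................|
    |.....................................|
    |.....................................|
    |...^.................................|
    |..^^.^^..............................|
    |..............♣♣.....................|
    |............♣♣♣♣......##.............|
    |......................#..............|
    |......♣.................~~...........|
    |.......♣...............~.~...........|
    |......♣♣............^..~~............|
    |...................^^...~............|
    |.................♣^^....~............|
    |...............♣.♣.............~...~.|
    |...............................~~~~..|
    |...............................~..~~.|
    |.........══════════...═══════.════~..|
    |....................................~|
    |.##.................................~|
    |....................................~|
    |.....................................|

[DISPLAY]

                                  
                                  
                                  
           ┏━━━━━━━━━━━━━━━━━━━━━━
           ┃ MapNavigator         
    ┏━━━━━━┠──────────────────────
    ┃ Tetri┃.......♣♣♣♣......##...
    ┠──────┃.................#....
    ┃      ┃.♣.................~~.
    ┃      ┃..♣..........@....~.~.
    ┃      ┃.♣♣............^..~~..
    ┃      ┃..............^^...~..
    ┃      ┃............♣^^....~..
    ┃      ┗━━━━━━━━━━━━━━━━━━━━━━
    ┃          │Score:          ┃ 
    ┃          │0               ┃ 
    ┃          │                ┃2
    ┃          │                ┃ 
    ┃          │                ┃ 
    ┃          │                ┃ 
    ┃          │                ┃ 
    ┃          │                ┃ 
    ┗━━━━━━━━━━━━━━━━━━━━━━━━━━━┛ 
              ┃                   


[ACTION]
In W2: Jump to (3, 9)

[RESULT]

                                  
                                  
                                  
           ┏━━━━━━━━━━━━━━━━━━━━━━
           ┃ MapNavigator         
    ┏━━━━━━┠──────────────────────
    ┃ Tetri┃          ...^........
    ┠──────┃          ..^^.^^.....
    ┃      ┃          ............
    ┃      ┃          ...@........
    ┃      ┃          ............
    ┃      ┃          ......♣.....
    ┃      ┃          .......♣....
    ┃      ┗━━━━━━━━━━━━━━━━━━━━━━
    ┃          │Score:          ┃ 
    ┃          │0               ┃ 
    ┃          │                ┃2
    ┃          │                ┃ 
    ┃          │                ┃ 
    ┃          │                ┃ 
    ┃          │                ┃ 
    ┃          │                ┃ 
    ┗━━━━━━━━━━━━━━━━━━━━━━━━━━━┛ 
              ┃                   


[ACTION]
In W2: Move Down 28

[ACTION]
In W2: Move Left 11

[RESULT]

                                  
                                  
                                  
           ┏━━━━━━━━━━━━━━━━━━━━━━
           ┃ MapNavigator         
    ┏━━━━━━┠──────────────────────
    ┃ Tetri┃             .........
    ┠──────┃             .##......
    ┃      ┃             .........
    ┃      ┃             @........
    ┃      ┃                      
    ┃      ┃                      
    ┃      ┃                      
    ┃      ┗━━━━━━━━━━━━━━━━━━━━━━
    ┃          │Score:          ┃ 
    ┃          │0               ┃ 
    ┃          │                ┃2
    ┃          │                ┃ 
    ┃          │                ┃ 
    ┃          │                ┃ 
    ┃          │                ┃ 
    ┃          │                ┃ 
    ┗━━━━━━━━━━━━━━━━━━━━━━━━━━━┛ 
              ┃                   


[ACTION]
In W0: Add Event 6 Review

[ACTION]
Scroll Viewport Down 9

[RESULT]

    ┃ Tetri┃             .........
    ┠──────┃             .##......
    ┃      ┃             .........
    ┃      ┃             @........
    ┃      ┃                      
    ┃      ┃                      
    ┃      ┃                      
    ┃      ┗━━━━━━━━━━━━━━━━━━━━━━
    ┃          │Score:          ┃ 
    ┃          │0               ┃ 
    ┃          │                ┃2
    ┃          │                ┃ 
    ┃          │                ┃ 
    ┃          │                ┃ 
    ┃          │                ┃ 
    ┃          │                ┃ 
    ┗━━━━━━━━━━━━━━━━━━━━━━━━━━━┛ 
              ┃                   
              ┃                   
              ┃                   
              ┃                   
              ┃                   
              ┗━━━━━━━━━━━━━━━━━━━
                                  


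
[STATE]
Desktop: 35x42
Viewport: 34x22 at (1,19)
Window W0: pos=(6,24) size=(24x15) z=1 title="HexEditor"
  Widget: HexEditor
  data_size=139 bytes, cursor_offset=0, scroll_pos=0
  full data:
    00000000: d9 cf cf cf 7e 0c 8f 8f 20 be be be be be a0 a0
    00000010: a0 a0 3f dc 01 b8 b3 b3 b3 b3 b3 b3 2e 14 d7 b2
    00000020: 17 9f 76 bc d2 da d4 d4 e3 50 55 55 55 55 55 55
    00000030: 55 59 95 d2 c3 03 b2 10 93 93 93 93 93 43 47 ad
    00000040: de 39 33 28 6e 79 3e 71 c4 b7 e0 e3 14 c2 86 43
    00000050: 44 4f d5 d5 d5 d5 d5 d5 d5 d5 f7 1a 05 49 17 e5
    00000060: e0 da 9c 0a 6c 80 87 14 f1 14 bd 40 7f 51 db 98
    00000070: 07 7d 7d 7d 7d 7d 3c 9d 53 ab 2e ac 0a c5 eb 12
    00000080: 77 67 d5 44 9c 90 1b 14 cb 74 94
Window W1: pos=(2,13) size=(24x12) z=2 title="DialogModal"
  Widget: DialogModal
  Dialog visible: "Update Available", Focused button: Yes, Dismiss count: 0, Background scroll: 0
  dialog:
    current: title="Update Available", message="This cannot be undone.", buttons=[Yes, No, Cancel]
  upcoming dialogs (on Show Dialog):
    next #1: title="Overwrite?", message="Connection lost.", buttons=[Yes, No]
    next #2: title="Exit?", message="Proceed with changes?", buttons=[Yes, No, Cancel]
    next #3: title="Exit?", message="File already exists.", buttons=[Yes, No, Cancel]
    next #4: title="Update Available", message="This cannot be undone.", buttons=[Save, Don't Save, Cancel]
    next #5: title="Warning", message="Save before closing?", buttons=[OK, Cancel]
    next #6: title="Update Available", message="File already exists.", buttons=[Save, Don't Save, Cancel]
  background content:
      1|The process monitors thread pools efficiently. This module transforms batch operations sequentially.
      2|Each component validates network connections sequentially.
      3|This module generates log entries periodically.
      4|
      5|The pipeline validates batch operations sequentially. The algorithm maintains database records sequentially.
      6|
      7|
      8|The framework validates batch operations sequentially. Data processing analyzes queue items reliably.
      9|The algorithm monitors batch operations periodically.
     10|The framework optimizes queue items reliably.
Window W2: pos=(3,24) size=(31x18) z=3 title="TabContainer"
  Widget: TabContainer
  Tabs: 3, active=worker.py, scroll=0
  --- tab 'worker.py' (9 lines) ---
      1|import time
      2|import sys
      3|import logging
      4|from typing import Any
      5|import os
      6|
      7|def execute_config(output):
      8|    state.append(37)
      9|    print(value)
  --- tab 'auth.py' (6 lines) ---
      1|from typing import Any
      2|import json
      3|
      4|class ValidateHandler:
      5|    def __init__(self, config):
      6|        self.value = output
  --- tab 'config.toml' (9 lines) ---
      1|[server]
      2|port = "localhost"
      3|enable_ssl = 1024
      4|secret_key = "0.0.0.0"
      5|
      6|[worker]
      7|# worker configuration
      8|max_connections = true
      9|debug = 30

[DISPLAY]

 ┃  │This cannot be u│  ┃         
 ┃Th│[Yes]  No   Canc│es┃         
 ┃  └────────────────┘  ┃         
 ┃                      ┃         
 ┃The framework validate┃         
 ┗┏━━━━━━━━━━━━━━━━━━━━━━━━━━━━━┓ 
  ┃ TabContainer                ┃ 
  ┠─────────────────────────────┨ 
  ┃[worker.py]│ auth.py │ config┃ 
  ┃─────────────────────────────┃ 
  ┃import time                  ┃ 
  ┃import sys                   ┃ 
  ┃import logging               ┃ 
  ┃from typing import Any       ┃ 
  ┃import os                    ┃ 
  ┃                             ┃ 
  ┃def execute_config(output):  ┃ 
  ┃    state.append(37)         ┃ 
  ┃    print(value)             ┃ 
  ┃                             ┃ 
  ┃                             ┃ 
  ┃                             ┃ 


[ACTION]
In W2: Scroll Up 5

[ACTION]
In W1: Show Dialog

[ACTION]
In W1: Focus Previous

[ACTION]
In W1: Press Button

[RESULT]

 ┃                      ┃         
 ┃The pipeline validates┃         
 ┃                      ┃         
 ┃                      ┃         
 ┃The framework validate┃         
 ┗┏━━━━━━━━━━━━━━━━━━━━━━━━━━━━━┓ 
  ┃ TabContainer                ┃ 
  ┠─────────────────────────────┨ 
  ┃[worker.py]│ auth.py │ config┃ 
  ┃─────────────────────────────┃ 
  ┃import time                  ┃ 
  ┃import sys                   ┃ 
  ┃import logging               ┃ 
  ┃from typing import Any       ┃ 
  ┃import os                    ┃ 
  ┃                             ┃ 
  ┃def execute_config(output):  ┃ 
  ┃    state.append(37)         ┃ 
  ┃    print(value)             ┃ 
  ┃                             ┃ 
  ┃                             ┃ 
  ┃                             ┃ 


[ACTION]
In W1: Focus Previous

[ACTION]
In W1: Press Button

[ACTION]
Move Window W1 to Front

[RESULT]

 ┃                      ┃         
 ┃The pipeline validates┃         
 ┃                      ┃         
 ┃                      ┃         
 ┃The framework validate┃         
 ┗━━━━━━━━━━━━━━━━━━━━━━┛━━━━━━━┓ 
  ┃ TabContainer                ┃ 
  ┠─────────────────────────────┨ 
  ┃[worker.py]│ auth.py │ config┃ 
  ┃─────────────────────────────┃ 
  ┃import time                  ┃ 
  ┃import sys                   ┃ 
  ┃import logging               ┃ 
  ┃from typing import Any       ┃ 
  ┃import os                    ┃ 
  ┃                             ┃ 
  ┃def execute_config(output):  ┃ 
  ┃    state.append(37)         ┃ 
  ┃    print(value)             ┃ 
  ┃                             ┃ 
  ┃                             ┃ 
  ┃                             ┃ 


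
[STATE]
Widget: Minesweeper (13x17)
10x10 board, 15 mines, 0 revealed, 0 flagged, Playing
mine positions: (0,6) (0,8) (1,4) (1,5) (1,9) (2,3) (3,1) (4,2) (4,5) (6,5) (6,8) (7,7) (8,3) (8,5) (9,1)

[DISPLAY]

■■■■■■■■■■   
■■■■■■■■■■   
■■■■■■■■■■   
■■■■■■■■■■   
■■■■■■■■■■   
■■■■■■■■■■   
■■■■■■■■■■   
■■■■■■■■■■   
■■■■■■■■■■   
■■■■■■■■■■   
             
             
             
             
             
             
             


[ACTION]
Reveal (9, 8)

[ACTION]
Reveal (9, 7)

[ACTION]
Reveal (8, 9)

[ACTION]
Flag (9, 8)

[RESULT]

■■■■■■■■■■   
■■■■■■■■■■   
■■■■■■■■■■   
■■■■■■■■■■   
■■■■■■■■■■   
■■■■■■■■■■   
■■■■■■■■■■   
■■■■■■■■21   
■■■■■■211    
■■■■■■1      
             
             
             
             
             
             
             


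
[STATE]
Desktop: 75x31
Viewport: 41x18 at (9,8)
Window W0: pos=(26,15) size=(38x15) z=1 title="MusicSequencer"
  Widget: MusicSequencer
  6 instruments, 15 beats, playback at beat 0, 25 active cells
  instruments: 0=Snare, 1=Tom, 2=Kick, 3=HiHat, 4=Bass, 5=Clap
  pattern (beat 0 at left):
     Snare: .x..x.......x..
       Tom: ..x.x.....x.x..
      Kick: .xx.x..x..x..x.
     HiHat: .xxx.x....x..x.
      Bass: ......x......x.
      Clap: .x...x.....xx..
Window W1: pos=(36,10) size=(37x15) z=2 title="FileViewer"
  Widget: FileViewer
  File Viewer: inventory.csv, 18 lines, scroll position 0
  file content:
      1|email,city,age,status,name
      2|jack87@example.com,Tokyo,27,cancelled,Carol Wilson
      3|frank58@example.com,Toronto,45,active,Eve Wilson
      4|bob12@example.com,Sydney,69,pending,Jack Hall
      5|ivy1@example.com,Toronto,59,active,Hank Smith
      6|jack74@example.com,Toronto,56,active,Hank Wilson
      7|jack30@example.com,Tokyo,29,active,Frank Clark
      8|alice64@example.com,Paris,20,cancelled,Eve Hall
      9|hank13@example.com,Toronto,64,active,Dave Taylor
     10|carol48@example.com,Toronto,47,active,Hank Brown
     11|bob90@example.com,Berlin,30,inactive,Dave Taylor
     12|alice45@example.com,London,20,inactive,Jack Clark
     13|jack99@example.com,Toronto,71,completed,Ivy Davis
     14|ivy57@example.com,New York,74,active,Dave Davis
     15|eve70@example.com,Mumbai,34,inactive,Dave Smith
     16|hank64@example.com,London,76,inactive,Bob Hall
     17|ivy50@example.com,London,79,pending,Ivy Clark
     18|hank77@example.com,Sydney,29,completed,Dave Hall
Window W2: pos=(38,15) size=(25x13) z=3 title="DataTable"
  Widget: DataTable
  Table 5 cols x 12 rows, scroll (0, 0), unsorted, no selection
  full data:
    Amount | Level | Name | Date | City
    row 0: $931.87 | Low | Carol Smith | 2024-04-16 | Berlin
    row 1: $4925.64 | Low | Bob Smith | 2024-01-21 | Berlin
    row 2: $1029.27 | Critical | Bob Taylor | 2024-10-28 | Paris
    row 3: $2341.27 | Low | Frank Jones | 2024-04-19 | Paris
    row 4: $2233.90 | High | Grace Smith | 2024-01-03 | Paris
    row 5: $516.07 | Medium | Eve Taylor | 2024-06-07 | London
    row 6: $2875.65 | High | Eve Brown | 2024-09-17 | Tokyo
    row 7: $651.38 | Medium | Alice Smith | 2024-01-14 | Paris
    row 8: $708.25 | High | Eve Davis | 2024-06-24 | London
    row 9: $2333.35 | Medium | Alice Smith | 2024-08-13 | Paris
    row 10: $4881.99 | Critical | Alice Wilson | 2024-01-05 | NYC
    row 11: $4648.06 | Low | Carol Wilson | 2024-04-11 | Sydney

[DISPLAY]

                                         
                                         
                           ┏━━━━━━━━━━━━━
                           ┃ FileViewer  
                           ┠─────────────
                           ┃email,city,ag
                           ┃jack87@exampl
                 ┏━━━━━━━━━┃f┏━━━━━━━━━━━
                 ┃ MusicSeq┃b┃ DataTable 
                 ┠─────────┃i┠───────────
                 ┃      ▼12┃j┃Amount  │Le
                 ┃ Snare·█·┃j┃────────┼──
                 ┃   Tom··█┃a┃$931.87 │Lo
                 ┃  Kick·██┃h┃$4925.64│Lo
                 ┃ HiHat·██┃c┃$1029.27│Cr
                 ┃  Bass···┃b┃$2341.27│Lo
                 ┃  Clap·█·┗━┃$2233.90│Hi
                 ┃           ┃$516.07 │Me


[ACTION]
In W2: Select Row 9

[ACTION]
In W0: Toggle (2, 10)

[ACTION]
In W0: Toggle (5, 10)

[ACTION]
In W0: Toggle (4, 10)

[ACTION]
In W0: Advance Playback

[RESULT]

                                         
                                         
                           ┏━━━━━━━━━━━━━
                           ┃ FileViewer  
                           ┠─────────────
                           ┃email,city,ag
                           ┃jack87@exampl
                 ┏━━━━━━━━━┃f┏━━━━━━━━━━━
                 ┃ MusicSeq┃b┃ DataTable 
                 ┠─────────┃i┠───────────
                 ┃      0▼2┃j┃Amount  │Le
                 ┃ Snare·█·┃j┃────────┼──
                 ┃   Tom··█┃a┃$931.87 │Lo
                 ┃  Kick·██┃h┃$4925.64│Lo
                 ┃ HiHat·██┃c┃$1029.27│Cr
                 ┃  Bass···┃b┃$2341.27│Lo
                 ┃  Clap·█·┗━┃$2233.90│Hi
                 ┃           ┃$516.07 │Me


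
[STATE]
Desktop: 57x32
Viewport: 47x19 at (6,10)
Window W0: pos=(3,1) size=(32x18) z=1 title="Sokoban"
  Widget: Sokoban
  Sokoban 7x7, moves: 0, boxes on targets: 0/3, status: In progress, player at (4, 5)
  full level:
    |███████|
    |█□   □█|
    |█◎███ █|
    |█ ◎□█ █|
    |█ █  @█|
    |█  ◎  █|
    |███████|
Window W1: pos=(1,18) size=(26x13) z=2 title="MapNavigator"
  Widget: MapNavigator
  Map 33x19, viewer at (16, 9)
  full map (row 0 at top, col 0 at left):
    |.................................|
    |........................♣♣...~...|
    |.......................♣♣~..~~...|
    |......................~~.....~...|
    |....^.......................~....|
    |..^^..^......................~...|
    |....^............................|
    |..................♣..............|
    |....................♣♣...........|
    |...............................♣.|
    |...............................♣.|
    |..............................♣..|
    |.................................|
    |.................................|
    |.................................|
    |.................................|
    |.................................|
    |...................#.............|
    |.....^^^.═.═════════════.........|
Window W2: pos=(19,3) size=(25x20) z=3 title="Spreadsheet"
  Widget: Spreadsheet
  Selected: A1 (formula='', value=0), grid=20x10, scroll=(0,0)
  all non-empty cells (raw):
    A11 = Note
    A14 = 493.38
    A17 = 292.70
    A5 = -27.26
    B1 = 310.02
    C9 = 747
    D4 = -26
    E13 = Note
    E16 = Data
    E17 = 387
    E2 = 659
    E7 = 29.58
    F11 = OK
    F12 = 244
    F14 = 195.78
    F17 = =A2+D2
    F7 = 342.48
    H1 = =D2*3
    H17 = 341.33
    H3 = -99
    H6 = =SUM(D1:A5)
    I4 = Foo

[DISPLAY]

█████        ┃  2        0       0   ┃         
ves: 0  0/3  ┃  3        0       0   ┃         
             ┃  4        0       0   ┃         
             ┃  5   -27.26       0   ┃         
             ┃  6        0       0   ┃         
             ┃  7        0       0   ┃         
             ┃  8        0       0   ┃         
             ┃  9        0       0   ┃         
━━━━━━━━━━━━━┃ 10        0       0   ┃         
Navigator    ┃ 11 Note           0   ┃         
─────────────┃ 12        0       0   ┃         
.............┃ 13        0       0   ┃         
.............┗━━━━━━━━━━━━━━━━━━━━━━━┛         
..........♣.........┃                          
............♣♣......┃                          
........@...........┃                          
....................┃                          
....................┃                          
....................┃                          


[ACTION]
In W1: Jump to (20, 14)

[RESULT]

█████        ┃  2        0       0   ┃         
ves: 0  0/3  ┃  3        0       0   ┃         
             ┃  4        0       0   ┃         
             ┃  5   -27.26       0   ┃         
             ┃  6        0       0   ┃         
             ┃  7        0       0   ┃         
             ┃  8        0       0   ┃         
             ┃  9        0       0   ┃         
━━━━━━━━━━━━━┃ 10        0       0   ┃         
Navigator    ┃ 11 Note           0   ┃         
─────────────┃ 12        0       0   ┃         
.............┃ 13        0       0   ┃         
.............┗━━━━━━━━━━━━━━━━━━━━━━━┛         
....................┃                          
....................┃                          
........@...........┃                          
....................┃                          
....................┃                          
.......#............┃                          


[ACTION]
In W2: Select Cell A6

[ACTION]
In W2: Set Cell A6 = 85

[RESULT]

█████        ┃  2        0       0   ┃         
ves: 0  0/3  ┃  3        0       0   ┃         
             ┃  4        0       0   ┃         
             ┃  5   -27.26       0   ┃         
             ┃  6     [85]       0   ┃         
             ┃  7        0       0   ┃         
             ┃  8        0       0   ┃         
             ┃  9        0       0   ┃         
━━━━━━━━━━━━━┃ 10        0       0   ┃         
Navigator    ┃ 11 Note           0   ┃         
─────────────┃ 12        0       0   ┃         
.............┃ 13        0       0   ┃         
.............┗━━━━━━━━━━━━━━━━━━━━━━━┛         
....................┃                          
....................┃                          
........@...........┃                          
....................┃                          
....................┃                          
.......#............┃                          


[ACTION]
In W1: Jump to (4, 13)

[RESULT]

█████        ┃  2        0       0   ┃         
ves: 0  0/3  ┃  3        0       0   ┃         
             ┃  4        0       0   ┃         
             ┃  5   -27.26       0   ┃         
             ┃  6     [85]       0   ┃         
             ┃  7        0       0   ┃         
             ┃  8        0       0   ┃         
             ┃  9        0       0   ┃         
━━━━━━━━━━━━━┃ 10        0       0   ┃         
Navigator    ┃ 11 Note           0   ┃         
─────────────┃ 12        0       0   ┃         
    .........┃ 13        0       0   ┃         
    .........┗━━━━━━━━━━━━━━━━━━━━━━━┛         
    ................┃                          
    ................┃                          
    ....@...........┃                          
    ................┃                          
    ................┃                          
    ................┃                          


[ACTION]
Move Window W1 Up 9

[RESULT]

Navigator    ┃  2        0       0   ┃         
─────────────┃  3        0       0   ┃         
    .........┃  4        0       0   ┃         
    .........┃  5   -27.26       0   ┃         
    .........┃  6     [85]       0   ┃         
    .........┃  7        0       0   ┃         
    ....@....┃  8        0       0   ┃         
    .........┃  9        0       0   ┃         
    .........┃ 10        0       0   ┃         
    .........┃ 11 Note           0   ┃         
    .........┃ 12        0       0   ┃         
━━━━━━━━━━━━━┃ 13        0       0   ┃         
             ┗━━━━━━━━━━━━━━━━━━━━━━━┛         
                                               
                                               
                                               
                                               
                                               
                                               


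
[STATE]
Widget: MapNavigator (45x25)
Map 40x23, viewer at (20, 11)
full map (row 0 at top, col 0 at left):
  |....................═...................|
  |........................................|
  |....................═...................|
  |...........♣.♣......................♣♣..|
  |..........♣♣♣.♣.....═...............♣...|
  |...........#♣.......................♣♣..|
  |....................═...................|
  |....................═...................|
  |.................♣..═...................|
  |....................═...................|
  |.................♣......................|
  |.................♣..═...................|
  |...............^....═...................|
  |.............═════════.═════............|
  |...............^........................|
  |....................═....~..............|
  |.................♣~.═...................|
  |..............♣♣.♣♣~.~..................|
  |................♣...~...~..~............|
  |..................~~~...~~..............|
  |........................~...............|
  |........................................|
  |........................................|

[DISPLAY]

                                             
  ....................═...................   
  ........................................   
  ....................═...................   
  ...........♣.♣......................♣♣..   
  ..........♣♣♣.♣.....═...............♣...   
  ...........#♣.......................♣♣..   
  ....................═...................   
  ....................═...................   
  .................♣..═...................   
  ....................═...................   
  .................♣......................   
  .................♣..@...................   
  ...............^....═...................   
  .............═════════.═════............   
  ...............^........................   
  ....................═....~..............   
  .................♣~.═...................   
  ..............♣♣.♣♣~.~..................   
  ................♣...~...~..~............   
  ..................~~~...~~..............   
  ........................~...............   
  ........................................   
  ........................................   
                                             


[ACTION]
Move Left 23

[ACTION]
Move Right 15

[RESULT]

                                             
       ....................═.................
       ......................................
       ....................═.................
       ...........♣.♣......................♣♣
       ..........♣♣♣.♣.....═...............♣.
       ...........#♣.......................♣♣
       ....................═.................
       ....................═.................
       .................♣..═.................
       ....................═.................
       .................♣....................
       ...............@.♣..═.................
       ...............^....═.................
       .............═════════.═════..........
       ...............^......................
       ....................═....~............
       .................♣~.═.................
       ..............♣♣.♣♣~.~................
       ................♣...~...~..~..........
       ..................~~~...~~............
       ........................~.............
       ......................................
       ......................................
                                             


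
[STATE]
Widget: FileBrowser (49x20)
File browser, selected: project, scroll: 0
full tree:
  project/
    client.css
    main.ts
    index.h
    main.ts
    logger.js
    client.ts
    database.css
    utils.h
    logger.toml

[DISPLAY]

> [-] project/                                   
    client.css                                   
    main.ts                                      
    index.h                                      
    main.ts                                      
    logger.js                                    
    client.ts                                    
    database.css                                 
    utils.h                                      
    logger.toml                                  
                                                 
                                                 
                                                 
                                                 
                                                 
                                                 
                                                 
                                                 
                                                 
                                                 


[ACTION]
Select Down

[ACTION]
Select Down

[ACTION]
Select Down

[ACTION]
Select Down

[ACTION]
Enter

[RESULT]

  [-] project/                                   
    client.css                                   
    main.ts                                      
    index.h                                      
  > main.ts                                      
    logger.js                                    
    client.ts                                    
    database.css                                 
    utils.h                                      
    logger.toml                                  
                                                 
                                                 
                                                 
                                                 
                                                 
                                                 
                                                 
                                                 
                                                 
                                                 


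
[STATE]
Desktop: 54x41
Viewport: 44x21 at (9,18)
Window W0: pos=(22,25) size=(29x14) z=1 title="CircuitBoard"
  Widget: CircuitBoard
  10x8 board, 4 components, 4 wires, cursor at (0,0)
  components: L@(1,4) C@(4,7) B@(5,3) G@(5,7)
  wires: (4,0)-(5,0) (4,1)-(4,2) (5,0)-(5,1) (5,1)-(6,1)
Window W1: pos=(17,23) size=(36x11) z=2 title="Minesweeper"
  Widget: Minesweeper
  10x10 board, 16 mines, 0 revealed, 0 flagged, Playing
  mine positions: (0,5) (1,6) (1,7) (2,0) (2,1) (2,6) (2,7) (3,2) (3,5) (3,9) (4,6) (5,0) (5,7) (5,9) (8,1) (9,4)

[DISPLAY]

                                            
                                            
                                            
                                            
                                            
        ┏━━━━━━━━━━━━━━━━━━━━━━━━━━━━━━━━━━┓
        ┃ Minesweeper                      ┃
        ┠──────────────────────────────────┨
        ┃■■■■■■■■■■                        ┃
        ┃■■■■■■■■■■                        ┃
        ┃■■■■■■■■■■                        ┃
        ┃■■■■■■■■■■                        ┃
        ┃■■■■■■■■■■                        ┃
        ┃■■■■■■■■■■                        ┃
        ┃■■■■■■■■■■                        ┃
        ┗━━━━━━━━━━━━━━━━━━━━━━━━━━━━━━━━━━┛
             ┃                           ┃  
             ┃3                          ┃  
             ┃                           ┃  
             ┃4   ·   · ─ ·              ┃  
             ┗━━━━━━━━━━━━━━━━━━━━━━━━━━━┛  


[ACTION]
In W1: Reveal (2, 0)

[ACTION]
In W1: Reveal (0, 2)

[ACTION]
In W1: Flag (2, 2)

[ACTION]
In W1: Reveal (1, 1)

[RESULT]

                                            
                                            
                                            
                                            
                                            
        ┏━━━━━━━━━━━━━━━━━━━━━━━━━━━━━━━━━━┓
        ┃ Minesweeper                      ┃
        ┠──────────────────────────────────┨
        ┃■■■■■✹■■■■                        ┃
        ┃■■■■■■✹✹■■                        ┃
        ┃✹✹■■■■✹✹■■                        ┃
        ┃■■✹■■✹■■■✹                        ┃
        ┃■■■■■■✹■■■                        ┃
        ┃✹■■■■■■✹■✹                        ┃
        ┃■■■■■■■■■■                        ┃
        ┗━━━━━━━━━━━━━━━━━━━━━━━━━━━━━━━━━━┛
             ┃                           ┃  
             ┃3                          ┃  
             ┃                           ┃  
             ┃4   ·   · ─ ·              ┃  
             ┗━━━━━━━━━━━━━━━━━━━━━━━━━━━┛  


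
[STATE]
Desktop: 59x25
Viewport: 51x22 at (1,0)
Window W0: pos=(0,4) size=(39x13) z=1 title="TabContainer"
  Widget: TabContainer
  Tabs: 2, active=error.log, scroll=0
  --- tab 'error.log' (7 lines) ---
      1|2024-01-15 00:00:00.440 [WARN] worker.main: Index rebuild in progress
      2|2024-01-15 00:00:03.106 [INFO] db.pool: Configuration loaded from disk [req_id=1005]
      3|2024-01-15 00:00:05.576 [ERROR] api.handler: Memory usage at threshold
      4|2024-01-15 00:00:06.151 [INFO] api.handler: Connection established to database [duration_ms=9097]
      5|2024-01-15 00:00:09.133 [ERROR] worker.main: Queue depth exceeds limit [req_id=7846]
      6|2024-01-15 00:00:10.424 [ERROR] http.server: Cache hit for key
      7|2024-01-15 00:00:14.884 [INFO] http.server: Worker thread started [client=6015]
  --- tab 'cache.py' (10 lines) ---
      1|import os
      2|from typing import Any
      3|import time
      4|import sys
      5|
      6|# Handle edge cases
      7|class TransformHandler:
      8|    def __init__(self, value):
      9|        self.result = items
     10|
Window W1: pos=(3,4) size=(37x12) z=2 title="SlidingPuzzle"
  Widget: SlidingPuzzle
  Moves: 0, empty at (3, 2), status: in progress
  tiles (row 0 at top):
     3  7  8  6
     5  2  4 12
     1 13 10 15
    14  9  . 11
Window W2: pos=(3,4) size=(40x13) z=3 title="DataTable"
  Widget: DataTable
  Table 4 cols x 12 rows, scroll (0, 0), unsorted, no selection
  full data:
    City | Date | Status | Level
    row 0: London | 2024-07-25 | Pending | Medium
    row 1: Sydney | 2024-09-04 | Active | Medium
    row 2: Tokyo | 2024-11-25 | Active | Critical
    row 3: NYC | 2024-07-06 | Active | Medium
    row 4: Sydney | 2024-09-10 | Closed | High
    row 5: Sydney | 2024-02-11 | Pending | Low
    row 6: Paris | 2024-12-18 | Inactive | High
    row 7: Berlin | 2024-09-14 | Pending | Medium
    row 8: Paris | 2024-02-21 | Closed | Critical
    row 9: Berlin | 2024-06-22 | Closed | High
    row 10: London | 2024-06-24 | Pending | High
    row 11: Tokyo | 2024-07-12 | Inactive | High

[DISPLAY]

                                                   
                                                   
                                                   
                                                   
━━┏━━━━━━━━━━━━━━━━━━━━━━━━━━━━━━━━━━━━━━┓         
 T┃ DataTable                            ┃         
──┠──────────────────────────────────────┨         
[e┃City  │Date      │Status  │Level      ┃         
──┃──────┼──────────┼────────┼────────   ┃         
20┃London│2024-07-25│Pending │Medium     ┃         
20┃Sydney│2024-09-04│Active  │Medium     ┃         
20┃Tokyo │2024-11-25│Active  │Critical   ┃         
20┃NYC   │2024-07-06│Active  │Medium     ┃         
20┃Sydney│2024-09-10│Closed  │High       ┃         
20┃Sydney│2024-02-11│Pending │Low        ┃         
20┃Paris │2024-12-18│Inactive│High       ┃         
━━┗━━━━━━━━━━━━━━━━━━━━━━━━━━━━━━━━━━━━━━┛         
                                                   
                                                   
                                                   
                                                   
                                                   


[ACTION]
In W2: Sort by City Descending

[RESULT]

                                                   
                                                   
                                                   
                                                   
━━┏━━━━━━━━━━━━━━━━━━━━━━━━━━━━━━━━━━━━━━┓         
 T┃ DataTable                            ┃         
──┠──────────────────────────────────────┨         
[e┃City ▼│Date      │Status  │Level      ┃         
──┃──────┼──────────┼────────┼────────   ┃         
20┃Tokyo │2024-11-25│Active  │Critical   ┃         
20┃Tokyo │2024-07-12│Inactive│High       ┃         
20┃Sydney│2024-09-04│Active  │Medium     ┃         
20┃Sydney│2024-09-10│Closed  │High       ┃         
20┃Sydney│2024-02-11│Pending │Low        ┃         
20┃Paris │2024-12-18│Inactive│High       ┃         
20┃Paris │2024-02-21│Closed  │Critical   ┃         
━━┗━━━━━━━━━━━━━━━━━━━━━━━━━━━━━━━━━━━━━━┛         
                                                   
                                                   
                                                   
                                                   
                                                   


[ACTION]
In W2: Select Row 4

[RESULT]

                                                   
                                                   
                                                   
                                                   
━━┏━━━━━━━━━━━━━━━━━━━━━━━━━━━━━━━━━━━━━━┓         
 T┃ DataTable                            ┃         
──┠──────────────────────────────────────┨         
[e┃City ▼│Date      │Status  │Level      ┃         
──┃──────┼──────────┼────────┼────────   ┃         
20┃Tokyo │2024-11-25│Active  │Critical   ┃         
20┃Tokyo │2024-07-12│Inactive│High       ┃         
20┃Sydney│2024-09-04│Active  │Medium     ┃         
20┃Sydney│2024-09-10│Closed  │High       ┃         
20┃>ydney│2024-02-11│Pending │Low        ┃         
20┃Paris │2024-12-18│Inactive│High       ┃         
20┃Paris │2024-02-21│Closed  │Critical   ┃         
━━┗━━━━━━━━━━━━━━━━━━━━━━━━━━━━━━━━━━━━━━┛         
                                                   
                                                   
                                                   
                                                   
                                                   
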